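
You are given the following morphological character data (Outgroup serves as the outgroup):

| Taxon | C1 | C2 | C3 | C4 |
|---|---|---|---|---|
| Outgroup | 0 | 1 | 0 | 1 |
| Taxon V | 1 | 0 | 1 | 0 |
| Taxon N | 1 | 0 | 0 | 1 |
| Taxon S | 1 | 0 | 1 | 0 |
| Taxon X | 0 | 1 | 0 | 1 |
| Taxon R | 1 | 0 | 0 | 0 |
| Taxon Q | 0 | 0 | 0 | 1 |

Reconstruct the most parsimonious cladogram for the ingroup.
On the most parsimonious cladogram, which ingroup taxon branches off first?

Character polarity is set by the outgroup: the derived state is whichever differs from the outgroup's state, so for C2, C4 the derived state is '0', and for the remaining characters it is '1'.
Only Taxon N, Taxon R, Taxon S, and Taxon V show the derived state '1' for C1, supporting them as a clade.
Only Taxon N, Taxon Q, Taxon R, Taxon S, and Taxon V show the derived state '0' for C2, supporting them as a clade.
C3 (derived state '1') is shared by Taxon S and Taxon V — a synapomorphy uniting that clade.
C4: derived state '0' in Taxon R, Taxon S, and Taxon V only — synapomorphy for {Taxon R, Taxon S, Taxon V}.
Most parsimonious ingroup topology: (((((Taxon V,Taxon S),Taxon R),Taxon N),Taxon Q),Taxon X).
Taxon X is sister to the clade containing all other ingroup taxa, so it is the earliest-diverging (most basal) ingroup lineage.

Taxon X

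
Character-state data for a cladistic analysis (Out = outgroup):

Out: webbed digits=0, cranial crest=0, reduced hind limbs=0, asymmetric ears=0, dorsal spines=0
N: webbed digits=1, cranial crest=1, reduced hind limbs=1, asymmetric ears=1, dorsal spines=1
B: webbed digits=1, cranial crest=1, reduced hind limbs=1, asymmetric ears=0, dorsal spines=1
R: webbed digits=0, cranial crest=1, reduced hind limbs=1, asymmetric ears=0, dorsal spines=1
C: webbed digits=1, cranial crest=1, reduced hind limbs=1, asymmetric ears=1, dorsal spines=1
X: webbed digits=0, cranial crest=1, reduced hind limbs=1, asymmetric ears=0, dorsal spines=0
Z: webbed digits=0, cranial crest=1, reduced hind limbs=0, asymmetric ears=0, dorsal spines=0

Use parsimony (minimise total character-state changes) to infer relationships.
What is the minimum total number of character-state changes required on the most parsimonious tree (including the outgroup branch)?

5

The outgroup has state '0' for every character, so '1' is the derived state throughout.
webbed digits: derived state '1' in B, C, and N only — synapomorphy for {B, C, N}.
All ingroup taxa share the derived state '1' for cranial crest; it defines the ingroup but does not resolve relationships within it.
reduced hind limbs (derived state '1') is shared by B, C, N, R, and X — a synapomorphy uniting that clade.
asymmetric ears: derived state '1' in C and N only — synapomorphy for {C, N}.
Only B, C, N, and R show the derived state '1' for dorsal spines, supporting them as a clade.
Most parsimonious ingroup topology: (((((N,C),B),R),X),Z).
Changes per character on this tree: webbed digits: 1; cranial crest: 1; reduced hind limbs: 1; asymmetric ears: 1; dorsal spines: 1.
Total = 5.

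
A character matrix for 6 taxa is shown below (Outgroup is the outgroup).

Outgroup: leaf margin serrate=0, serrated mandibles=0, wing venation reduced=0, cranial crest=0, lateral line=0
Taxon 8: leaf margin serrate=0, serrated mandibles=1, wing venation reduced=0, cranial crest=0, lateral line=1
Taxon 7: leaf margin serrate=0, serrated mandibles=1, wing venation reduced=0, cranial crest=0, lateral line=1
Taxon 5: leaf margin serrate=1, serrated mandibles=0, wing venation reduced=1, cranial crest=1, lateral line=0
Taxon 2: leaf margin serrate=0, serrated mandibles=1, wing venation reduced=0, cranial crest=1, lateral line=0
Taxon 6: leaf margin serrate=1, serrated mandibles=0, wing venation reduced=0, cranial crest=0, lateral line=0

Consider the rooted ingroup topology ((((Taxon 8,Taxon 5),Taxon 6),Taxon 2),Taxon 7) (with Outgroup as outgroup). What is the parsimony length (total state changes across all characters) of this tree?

10

Map each character onto ((((Taxon 8,Taxon 5),Taxon 6),Taxon 2),Taxon 7) (rooted by Outgroup) and count the minimum state changes it requires (Fitch parsimony):
leaf margin serrate: 2; serrated mandibles: 3; wing venation reduced: 1; cranial crest: 2; lateral line: 2.
Total tree length = 10.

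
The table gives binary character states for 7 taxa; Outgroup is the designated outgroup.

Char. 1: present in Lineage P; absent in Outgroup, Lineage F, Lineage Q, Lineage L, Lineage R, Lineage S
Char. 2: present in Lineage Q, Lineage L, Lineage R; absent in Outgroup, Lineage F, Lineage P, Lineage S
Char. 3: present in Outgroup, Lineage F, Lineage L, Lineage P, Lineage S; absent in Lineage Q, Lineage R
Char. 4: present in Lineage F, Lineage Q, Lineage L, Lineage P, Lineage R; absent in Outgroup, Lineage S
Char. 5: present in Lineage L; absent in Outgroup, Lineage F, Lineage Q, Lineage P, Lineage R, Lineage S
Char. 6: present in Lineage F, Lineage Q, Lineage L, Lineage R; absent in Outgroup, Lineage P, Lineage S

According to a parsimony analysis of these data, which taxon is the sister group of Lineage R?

Character polarity is set by the outgroup: the derived state is whichever differs from the outgroup's state, so for Char. 3 the derived state is 'absent', and for the remaining characters it is 'present'.
Char. 1 (derived state 'present') is unique to Lineage P (autapomorphy; uninformative for grouping).
Char. 2 (derived state 'present') is shared by Lineage L, Lineage Q, and Lineage R — a synapomorphy uniting that clade.
Char. 3: derived state 'absent' in Lineage Q and Lineage R only — synapomorphy for {Lineage Q, Lineage R}.
Char. 4: derived state 'present' in Lineage F, Lineage L, Lineage P, Lineage Q, and Lineage R only — synapomorphy for {Lineage F, Lineage L, Lineage P, Lineage Q, Lineage R}.
Char. 5: derived state 'present' in Lineage L only — an autapomorphy, so it tells us nothing about relationships among taxa.
Only Lineage F, Lineage L, Lineage Q, and Lineage R show the derived state 'present' for Char. 6, supporting them as a clade.
Most parsimonious ingroup topology: (((Lineage F,((Lineage Q,Lineage R),Lineage L)),Lineage P),Lineage S).
Lineage R and Lineage Q form a cherry on this tree, so they are sister taxa.

Lineage Q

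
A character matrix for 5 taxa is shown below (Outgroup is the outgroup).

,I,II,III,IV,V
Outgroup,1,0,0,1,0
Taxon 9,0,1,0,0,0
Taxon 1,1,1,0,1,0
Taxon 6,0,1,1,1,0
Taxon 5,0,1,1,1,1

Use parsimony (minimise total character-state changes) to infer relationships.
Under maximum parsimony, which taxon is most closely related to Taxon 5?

Taxon 6

Character polarity is set by the outgroup: the derived state is whichever differs from the outgroup's state, so for I, IV the derived state is '0', and for the remaining characters it is '1'.
I (derived state '0') is shared by Taxon 5, Taxon 6, and Taxon 9 — a synapomorphy uniting that clade.
II (derived state '1') is shared by all ingroup taxa — unites the whole ingroup.
Only Taxon 5 and Taxon 6 show the derived state '1' for III, supporting them as a clade.
IV: derived state '0' in Taxon 9 only — an autapomorphy, so it tells us nothing about relationships among taxa.
V (derived state '1') is unique to Taxon 5 (autapomorphy; uninformative for grouping).
Most parsimonious ingroup topology: ((Taxon 9,(Taxon 6,Taxon 5)),Taxon 1).
Taxon 5 and Taxon 6 form a cherry on this tree, so they are sister taxa.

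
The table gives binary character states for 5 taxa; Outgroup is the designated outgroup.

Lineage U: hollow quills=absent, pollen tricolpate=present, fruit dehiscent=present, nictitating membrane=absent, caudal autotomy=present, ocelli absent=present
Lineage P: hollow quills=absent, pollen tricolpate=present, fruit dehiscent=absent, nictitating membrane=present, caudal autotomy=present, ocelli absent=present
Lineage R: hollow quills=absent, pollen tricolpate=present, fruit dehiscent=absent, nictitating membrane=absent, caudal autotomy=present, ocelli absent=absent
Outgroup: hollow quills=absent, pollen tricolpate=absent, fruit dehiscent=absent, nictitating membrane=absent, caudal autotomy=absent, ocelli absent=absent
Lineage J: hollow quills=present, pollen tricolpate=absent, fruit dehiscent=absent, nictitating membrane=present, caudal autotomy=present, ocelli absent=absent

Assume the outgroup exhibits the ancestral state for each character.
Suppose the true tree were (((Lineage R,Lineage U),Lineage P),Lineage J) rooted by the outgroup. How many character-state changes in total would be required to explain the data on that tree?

Map each character onto (((Lineage R,Lineage U),Lineage P),Lineage J) (rooted by Outgroup) and count the minimum state changes it requires (Fitch parsimony):
hollow quills: 1; pollen tricolpate: 1; fruit dehiscent: 1; nictitating membrane: 2; caudal autotomy: 1; ocelli absent: 2.
Total tree length = 8.

8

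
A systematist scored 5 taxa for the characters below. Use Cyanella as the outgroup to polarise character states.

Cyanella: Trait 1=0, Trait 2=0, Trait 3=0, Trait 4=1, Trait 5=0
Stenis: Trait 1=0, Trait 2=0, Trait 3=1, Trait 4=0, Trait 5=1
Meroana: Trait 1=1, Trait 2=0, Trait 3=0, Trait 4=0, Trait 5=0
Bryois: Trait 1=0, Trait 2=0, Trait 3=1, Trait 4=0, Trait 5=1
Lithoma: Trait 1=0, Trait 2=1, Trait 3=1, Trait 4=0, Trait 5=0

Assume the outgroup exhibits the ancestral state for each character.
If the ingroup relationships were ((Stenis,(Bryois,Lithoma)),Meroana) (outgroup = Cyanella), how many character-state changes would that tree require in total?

6

Map each character onto ((Stenis,(Bryois,Lithoma)),Meroana) (rooted by Cyanella) and count the minimum state changes it requires (Fitch parsimony):
Trait 1: 1; Trait 2: 1; Trait 3: 1; Trait 4: 1; Trait 5: 2.
Total tree length = 6.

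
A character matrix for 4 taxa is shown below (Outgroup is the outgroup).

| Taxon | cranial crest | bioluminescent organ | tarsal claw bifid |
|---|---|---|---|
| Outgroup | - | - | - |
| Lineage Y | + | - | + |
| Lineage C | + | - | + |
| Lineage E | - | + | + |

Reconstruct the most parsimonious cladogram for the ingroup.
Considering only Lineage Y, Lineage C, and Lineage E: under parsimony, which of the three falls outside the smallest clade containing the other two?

Lineage E

The outgroup has state '-' for every character, so '+' is the derived state throughout.
Only Lineage C and Lineage Y show the derived state '+' for cranial crest, supporting them as a clade.
bioluminescent organ (derived state '+') is unique to Lineage E (autapomorphy; uninformative for grouping).
tarsal claw bifid (derived state '+') is shared by all ingroup taxa — unites the whole ingroup.
Most parsimonious ingroup topology: ((Lineage Y,Lineage C),Lineage E).
Lineage Y and Lineage C share a more recent common ancestor with each other than either does with Lineage E, so Lineage E is the least closely related of the three.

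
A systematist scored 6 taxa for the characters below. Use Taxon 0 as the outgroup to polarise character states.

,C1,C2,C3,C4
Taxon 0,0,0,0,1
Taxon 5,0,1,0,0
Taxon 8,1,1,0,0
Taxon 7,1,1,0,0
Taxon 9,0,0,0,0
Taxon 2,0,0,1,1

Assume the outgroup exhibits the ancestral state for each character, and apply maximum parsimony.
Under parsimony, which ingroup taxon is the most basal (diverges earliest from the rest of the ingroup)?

Taxon 2

Character polarity is set by the outgroup: the derived state is whichever differs from the outgroup's state, so for C4 the derived state is '0', and for the remaining characters it is '1'.
C1 (derived state '1') is shared by Taxon 7 and Taxon 8 — a synapomorphy uniting that clade.
C2 (derived state '1') is shared by Taxon 5, Taxon 7, and Taxon 8 — a synapomorphy uniting that clade.
C3: derived state '1' in Taxon 2 only — an autapomorphy, so it tells us nothing about relationships among taxa.
C4 (derived state '0') is shared by Taxon 5, Taxon 7, Taxon 8, and Taxon 9 — a synapomorphy uniting that clade.
Most parsimonious ingroup topology: (((Taxon 5,(Taxon 8,Taxon 7)),Taxon 9),Taxon 2).
Taxon 2 is sister to the clade containing all other ingroup taxa, so it is the earliest-diverging (most basal) ingroup lineage.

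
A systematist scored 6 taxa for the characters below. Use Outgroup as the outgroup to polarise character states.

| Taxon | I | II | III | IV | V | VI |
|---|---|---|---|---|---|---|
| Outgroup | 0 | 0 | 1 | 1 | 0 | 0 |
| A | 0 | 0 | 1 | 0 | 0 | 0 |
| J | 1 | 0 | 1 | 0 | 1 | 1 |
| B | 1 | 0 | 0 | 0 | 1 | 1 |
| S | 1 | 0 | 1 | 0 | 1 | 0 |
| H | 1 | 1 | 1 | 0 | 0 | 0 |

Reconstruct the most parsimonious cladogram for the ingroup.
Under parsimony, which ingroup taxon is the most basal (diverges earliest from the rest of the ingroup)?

A

Character polarity is set by the outgroup: the derived state is whichever differs from the outgroup's state, so for III, IV the derived state is '0', and for the remaining characters it is '1'.
I: derived state '1' in B, H, J, and S only — synapomorphy for {B, H, J, S}.
II: derived state '1' in H only — an autapomorphy, so it tells us nothing about relationships among taxa.
III: derived state '0' in B only — an autapomorphy, so it tells us nothing about relationships among taxa.
All ingroup taxa share the derived state '0' for IV; it defines the ingroup but does not resolve relationships within it.
V: derived state '1' in B, J, and S only — synapomorphy for {B, J, S}.
Only B and J show the derived state '1' for VI, supporting them as a clade.
Most parsimonious ingroup topology: (A,(((J,B),S),H)).
A is sister to the clade containing all other ingroup taxa, so it is the earliest-diverging (most basal) ingroup lineage.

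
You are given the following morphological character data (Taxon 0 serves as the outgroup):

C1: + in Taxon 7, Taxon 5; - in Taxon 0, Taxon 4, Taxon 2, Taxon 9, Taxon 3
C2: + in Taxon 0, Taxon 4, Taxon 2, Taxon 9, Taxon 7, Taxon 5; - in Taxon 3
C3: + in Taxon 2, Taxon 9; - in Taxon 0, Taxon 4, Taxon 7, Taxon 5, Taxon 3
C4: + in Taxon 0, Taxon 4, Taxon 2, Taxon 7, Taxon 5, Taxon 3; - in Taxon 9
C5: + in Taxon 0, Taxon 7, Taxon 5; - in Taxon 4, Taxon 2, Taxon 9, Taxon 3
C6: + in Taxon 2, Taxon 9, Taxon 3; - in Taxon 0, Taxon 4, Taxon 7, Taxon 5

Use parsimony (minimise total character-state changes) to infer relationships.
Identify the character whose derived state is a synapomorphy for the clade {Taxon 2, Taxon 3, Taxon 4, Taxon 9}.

Character polarity is set by the outgroup: the derived state is whichever differs from the outgroup's state, so for C2, C4, C5 the derived state is '-', and for the remaining characters it is '+'.
C1 (derived state '+') is shared by Taxon 5 and Taxon 7 — a synapomorphy uniting that clade.
C2: derived state '-' in Taxon 3 only — an autapomorphy, so it tells us nothing about relationships among taxa.
C3: derived state '+' in Taxon 2 and Taxon 9 only — synapomorphy for {Taxon 2, Taxon 9}.
C4: derived state '-' in Taxon 9 only — an autapomorphy, so it tells us nothing about relationships among taxa.
C5: derived state '-' in Taxon 2, Taxon 3, Taxon 4, and Taxon 9 only — synapomorphy for {Taxon 2, Taxon 3, Taxon 4, Taxon 9}.
Only Taxon 2, Taxon 3, and Taxon 9 show the derived state '+' for C6, supporting them as a clade.
Most parsimonious ingroup topology: ((Taxon 4,((Taxon 2,Taxon 9),Taxon 3)),(Taxon 7,Taxon 5)).
The clade {Taxon 2, Taxon 3, Taxon 4, Taxon 9} is supported by C5: its derived state '-' occurs in exactly those taxa and in no other taxon (including the outgroup).

C5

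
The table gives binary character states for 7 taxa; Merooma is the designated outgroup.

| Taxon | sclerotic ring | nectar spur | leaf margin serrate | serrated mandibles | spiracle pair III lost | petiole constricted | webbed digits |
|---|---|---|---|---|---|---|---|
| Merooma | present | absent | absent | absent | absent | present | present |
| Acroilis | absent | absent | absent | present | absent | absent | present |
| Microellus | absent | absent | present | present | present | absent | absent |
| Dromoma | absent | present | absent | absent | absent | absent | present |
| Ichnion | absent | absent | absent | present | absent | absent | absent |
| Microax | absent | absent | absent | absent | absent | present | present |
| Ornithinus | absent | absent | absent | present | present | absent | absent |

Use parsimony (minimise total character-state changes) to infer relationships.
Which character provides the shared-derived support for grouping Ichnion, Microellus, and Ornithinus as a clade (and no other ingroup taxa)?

Character polarity is set by the outgroup: the derived state is whichever differs from the outgroup's state, so for sclerotic ring, petiole constricted, webbed digits the derived state is 'absent', and for the remaining characters it is 'present'.
sclerotic ring (derived state 'absent') is shared by all ingroup taxa — unites the whole ingroup.
nectar spur (derived state 'present') is unique to Dromoma (autapomorphy; uninformative for grouping).
leaf margin serrate: derived state 'present' in Microellus only — an autapomorphy, so it tells us nothing about relationships among taxa.
Only Acroilis, Ichnion, Microellus, and Ornithinus show the derived state 'present' for serrated mandibles, supporting them as a clade.
spiracle pair III lost (derived state 'present') is shared by Microellus and Ornithinus — a synapomorphy uniting that clade.
petiole constricted (derived state 'absent') is shared by Acroilis, Dromoma, Ichnion, Microellus, and Ornithinus — a synapomorphy uniting that clade.
webbed digits (derived state 'absent') is shared by Ichnion, Microellus, and Ornithinus — a synapomorphy uniting that clade.
Most parsimonious ingroup topology: (((Acroilis,((Microellus,Ornithinus),Ichnion)),Dromoma),Microax).
The clade {Ichnion, Microellus, Ornithinus} is supported by webbed digits: its derived state 'absent' occurs in exactly those taxa and in no other taxon (including the outgroup).

webbed digits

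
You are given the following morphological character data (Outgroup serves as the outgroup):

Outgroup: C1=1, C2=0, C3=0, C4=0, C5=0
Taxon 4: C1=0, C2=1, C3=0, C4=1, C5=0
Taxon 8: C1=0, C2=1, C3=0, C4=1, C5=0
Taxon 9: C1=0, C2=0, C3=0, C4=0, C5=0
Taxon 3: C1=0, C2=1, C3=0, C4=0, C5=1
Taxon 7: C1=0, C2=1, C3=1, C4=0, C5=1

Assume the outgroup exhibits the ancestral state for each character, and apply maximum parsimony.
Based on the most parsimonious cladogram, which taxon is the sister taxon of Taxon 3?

Character polarity is set by the outgroup: the derived state is whichever differs from the outgroup's state, so for C1 the derived state is '0', and for the remaining characters it is '1'.
All ingroup taxa share the derived state '0' for C1; it defines the ingroup but does not resolve relationships within it.
Only Taxon 3, Taxon 4, Taxon 7, and Taxon 8 show the derived state '1' for C2, supporting them as a clade.
C3 (derived state '1') is unique to Taxon 7 (autapomorphy; uninformative for grouping).
Only Taxon 4 and Taxon 8 show the derived state '1' for C4, supporting them as a clade.
Only Taxon 3 and Taxon 7 show the derived state '1' for C5, supporting them as a clade.
Most parsimonious ingroup topology: (((Taxon 4,Taxon 8),(Taxon 3,Taxon 7)),Taxon 9).
Taxon 3 and Taxon 7 form a cherry on this tree, so they are sister taxa.

Taxon 7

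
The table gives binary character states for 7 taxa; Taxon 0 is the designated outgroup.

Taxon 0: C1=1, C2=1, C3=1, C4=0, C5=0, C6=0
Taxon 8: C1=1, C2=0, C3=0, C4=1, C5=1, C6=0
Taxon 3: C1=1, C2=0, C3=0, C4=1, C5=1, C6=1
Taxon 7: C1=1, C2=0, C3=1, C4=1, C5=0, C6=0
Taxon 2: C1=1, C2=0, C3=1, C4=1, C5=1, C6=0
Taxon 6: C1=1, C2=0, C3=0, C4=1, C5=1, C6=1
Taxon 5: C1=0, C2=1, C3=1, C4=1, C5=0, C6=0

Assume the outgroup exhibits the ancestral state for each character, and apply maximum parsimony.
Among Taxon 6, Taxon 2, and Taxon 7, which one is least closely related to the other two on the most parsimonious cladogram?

Character polarity is set by the outgroup: the derived state is whichever differs from the outgroup's state, so for C1, C2, C3 the derived state is '0', and for the remaining characters it is '1'.
C1: derived state '0' in Taxon 5 only — an autapomorphy, so it tells us nothing about relationships among taxa.
C2 (derived state '0') is shared by Taxon 2, Taxon 3, Taxon 6, Taxon 7, and Taxon 8 — a synapomorphy uniting that clade.
Only Taxon 3, Taxon 6, and Taxon 8 show the derived state '0' for C3, supporting them as a clade.
C4 (derived state '1') is shared by all ingroup taxa — unites the whole ingroup.
C5 (derived state '1') is shared by Taxon 2, Taxon 3, Taxon 6, and Taxon 8 — a synapomorphy uniting that clade.
Only Taxon 3 and Taxon 6 show the derived state '1' for C6, supporting them as a clade.
Most parsimonious ingroup topology: ((((Taxon 8,(Taxon 3,Taxon 6)),Taxon 2),Taxon 7),Taxon 5).
Taxon 2 and Taxon 6 share a more recent common ancestor with each other than either does with Taxon 7, so Taxon 7 is the least closely related of the three.

Taxon 7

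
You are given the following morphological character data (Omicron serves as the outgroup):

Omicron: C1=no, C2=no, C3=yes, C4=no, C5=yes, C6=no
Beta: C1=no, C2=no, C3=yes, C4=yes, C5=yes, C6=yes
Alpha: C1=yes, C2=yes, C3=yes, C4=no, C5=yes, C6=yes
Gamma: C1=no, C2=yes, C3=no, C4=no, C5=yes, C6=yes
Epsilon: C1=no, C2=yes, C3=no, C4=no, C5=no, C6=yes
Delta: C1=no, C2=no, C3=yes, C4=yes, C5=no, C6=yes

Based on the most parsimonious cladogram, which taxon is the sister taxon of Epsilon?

Character polarity is set by the outgroup: the derived state is whichever differs from the outgroup's state, so for C3, C5 the derived state is 'no', and for the remaining characters it is 'yes'.
C1: derived state 'yes' in Alpha only — an autapomorphy, so it tells us nothing about relationships among taxa.
Only Alpha, Epsilon, and Gamma show the derived state 'yes' for C2, supporting them as a clade.
C3: derived state 'no' in Epsilon and Gamma only — synapomorphy for {Epsilon, Gamma}.
C4 (derived state 'yes') is shared by Beta and Delta — a synapomorphy uniting that clade.
C5 groups Delta and Epsilon, which is incompatible with the clades supported by the remaining characters; treating it as convergent (homoplasy) costs fewer steps than any alternative tree.
C6 (derived state 'yes') is shared by all ingroup taxa — unites the whole ingroup.
Most parsimonious ingroup topology: ((Beta,Delta),(Alpha,(Gamma,Epsilon))).
Epsilon and Gamma form a cherry on this tree, so they are sister taxa.

Gamma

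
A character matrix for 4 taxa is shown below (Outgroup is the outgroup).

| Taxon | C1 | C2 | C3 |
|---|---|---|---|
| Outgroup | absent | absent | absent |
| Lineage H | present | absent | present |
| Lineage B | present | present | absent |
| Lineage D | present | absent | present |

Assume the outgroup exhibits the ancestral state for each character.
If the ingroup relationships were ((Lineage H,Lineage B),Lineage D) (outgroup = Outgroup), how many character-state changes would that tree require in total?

Map each character onto ((Lineage H,Lineage B),Lineage D) (rooted by Outgroup) and count the minimum state changes it requires (Fitch parsimony):
C1: 1; C2: 1; C3: 2.
Total tree length = 4.

4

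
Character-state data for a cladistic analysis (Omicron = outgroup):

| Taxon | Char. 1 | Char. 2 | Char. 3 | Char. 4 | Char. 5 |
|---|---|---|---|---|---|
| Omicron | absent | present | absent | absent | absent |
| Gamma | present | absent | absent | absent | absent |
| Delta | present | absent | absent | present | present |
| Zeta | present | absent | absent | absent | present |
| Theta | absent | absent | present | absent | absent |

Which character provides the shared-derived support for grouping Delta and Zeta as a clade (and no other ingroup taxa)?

Char. 5

Character polarity is set by the outgroup: the derived state is whichever differs from the outgroup's state, so for Char. 2 the derived state is 'absent', and for the remaining characters it is 'present'.
Char. 1: derived state 'present' in Delta, Gamma, and Zeta only — synapomorphy for {Delta, Gamma, Zeta}.
All ingroup taxa share the derived state 'absent' for Char. 2; it defines the ingroup but does not resolve relationships within it.
Char. 3: derived state 'present' in Theta only — an autapomorphy, so it tells us nothing about relationships among taxa.
Char. 4 (derived state 'present') is unique to Delta (autapomorphy; uninformative for grouping).
Char. 5: derived state 'present' in Delta and Zeta only — synapomorphy for {Delta, Zeta}.
Most parsimonious ingroup topology: ((Gamma,(Delta,Zeta)),Theta).
The clade {Delta, Zeta} is supported by Char. 5: its derived state 'present' occurs in exactly those taxa and in no other taxon (including the outgroup).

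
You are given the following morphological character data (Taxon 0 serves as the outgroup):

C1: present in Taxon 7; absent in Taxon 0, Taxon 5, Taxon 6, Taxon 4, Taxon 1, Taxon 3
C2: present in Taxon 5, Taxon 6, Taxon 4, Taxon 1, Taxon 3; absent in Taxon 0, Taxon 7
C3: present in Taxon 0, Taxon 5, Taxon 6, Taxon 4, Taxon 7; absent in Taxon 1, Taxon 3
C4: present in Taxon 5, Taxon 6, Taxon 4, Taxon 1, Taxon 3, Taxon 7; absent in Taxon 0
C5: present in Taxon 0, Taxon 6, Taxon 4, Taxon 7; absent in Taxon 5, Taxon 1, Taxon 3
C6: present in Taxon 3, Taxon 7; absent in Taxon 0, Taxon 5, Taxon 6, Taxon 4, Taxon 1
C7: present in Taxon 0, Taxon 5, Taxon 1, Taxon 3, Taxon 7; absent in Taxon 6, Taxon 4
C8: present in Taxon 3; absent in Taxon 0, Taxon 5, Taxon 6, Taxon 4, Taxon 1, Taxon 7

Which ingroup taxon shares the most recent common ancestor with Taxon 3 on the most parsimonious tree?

Taxon 1

Character polarity is set by the outgroup: the derived state is whichever differs from the outgroup's state, so for C3, C5, C7 the derived state is 'absent', and for the remaining characters it is 'present'.
C1 (derived state 'present') is unique to Taxon 7 (autapomorphy; uninformative for grouping).
C2 (derived state 'present') is shared by Taxon 1, Taxon 3, Taxon 4, Taxon 5, and Taxon 6 — a synapomorphy uniting that clade.
C3 (derived state 'absent') is shared by Taxon 1 and Taxon 3 — a synapomorphy uniting that clade.
All ingroup taxa share the derived state 'present' for C4; it defines the ingroup but does not resolve relationships within it.
C5 (derived state 'absent') is shared by Taxon 1, Taxon 3, and Taxon 5 — a synapomorphy uniting that clade.
C6 groups Taxon 3 and Taxon 7, which is incompatible with the clades supported by the remaining characters; treating it as convergent (homoplasy) costs fewer steps than any alternative tree.
C7: derived state 'absent' in Taxon 4 and Taxon 6 only — synapomorphy for {Taxon 4, Taxon 6}.
C8: derived state 'present' in Taxon 3 only — an autapomorphy, so it tells us nothing about relationships among taxa.
Most parsimonious ingroup topology: (((Taxon 5,(Taxon 1,Taxon 3)),(Taxon 6,Taxon 4)),Taxon 7).
Taxon 3 and Taxon 1 form a cherry on this tree, so they are sister taxa.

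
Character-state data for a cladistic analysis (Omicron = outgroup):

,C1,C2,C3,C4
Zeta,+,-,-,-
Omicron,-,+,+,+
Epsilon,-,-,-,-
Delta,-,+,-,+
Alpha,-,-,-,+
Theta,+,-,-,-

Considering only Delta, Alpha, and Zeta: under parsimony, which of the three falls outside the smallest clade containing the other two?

Delta

Character polarity is set by the outgroup: the derived state is whichever differs from the outgroup's state, so for C2, C3, C4 the derived state is '-', and for the remaining characters it is '+'.
C1 (derived state '+') is shared by Theta and Zeta — a synapomorphy uniting that clade.
C2 (derived state '-') is shared by Alpha, Epsilon, Theta, and Zeta — a synapomorphy uniting that clade.
C3 (derived state '-') is shared by all ingroup taxa — unites the whole ingroup.
C4 (derived state '-') is shared by Epsilon, Theta, and Zeta — a synapomorphy uniting that clade.
Most parsimonious ingroup topology: ((((Zeta,Theta),Epsilon),Alpha),Delta).
Alpha and Zeta share a more recent common ancestor with each other than either does with Delta, so Delta is the least closely related of the three.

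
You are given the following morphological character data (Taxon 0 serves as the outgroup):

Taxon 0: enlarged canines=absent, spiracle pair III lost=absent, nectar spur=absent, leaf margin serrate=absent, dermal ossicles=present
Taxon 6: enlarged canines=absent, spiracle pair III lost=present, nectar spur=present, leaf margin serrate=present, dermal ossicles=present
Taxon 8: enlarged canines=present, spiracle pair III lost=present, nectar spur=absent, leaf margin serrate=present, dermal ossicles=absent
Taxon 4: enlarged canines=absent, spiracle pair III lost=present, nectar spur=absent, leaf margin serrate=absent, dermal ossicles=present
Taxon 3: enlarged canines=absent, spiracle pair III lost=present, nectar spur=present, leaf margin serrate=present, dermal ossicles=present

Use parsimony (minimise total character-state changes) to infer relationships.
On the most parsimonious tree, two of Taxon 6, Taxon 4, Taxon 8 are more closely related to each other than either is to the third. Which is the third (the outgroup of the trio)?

Taxon 4

Character polarity is set by the outgroup: the derived state is whichever differs from the outgroup's state, so for dermal ossicles the derived state is 'absent', and for the remaining characters it is 'present'.
enlarged canines (derived state 'present') is unique to Taxon 8 (autapomorphy; uninformative for grouping).
spiracle pair III lost (derived state 'present') is shared by all ingroup taxa — unites the whole ingroup.
Only Taxon 3 and Taxon 6 show the derived state 'present' for nectar spur, supporting them as a clade.
Only Taxon 3, Taxon 6, and Taxon 8 show the derived state 'present' for leaf margin serrate, supporting them as a clade.
dermal ossicles (derived state 'absent') is unique to Taxon 8 (autapomorphy; uninformative for grouping).
Most parsimonious ingroup topology: (((Taxon 6,Taxon 3),Taxon 8),Taxon 4).
Taxon 8 and Taxon 6 share a more recent common ancestor with each other than either does with Taxon 4, so Taxon 4 is the least closely related of the three.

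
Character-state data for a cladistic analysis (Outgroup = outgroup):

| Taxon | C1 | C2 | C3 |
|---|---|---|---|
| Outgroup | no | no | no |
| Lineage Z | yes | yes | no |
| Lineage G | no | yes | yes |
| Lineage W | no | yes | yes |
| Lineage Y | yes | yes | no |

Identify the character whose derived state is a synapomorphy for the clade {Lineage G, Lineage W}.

C3

The outgroup has state 'no' for every character, so 'yes' is the derived state throughout.
C1 (derived state 'yes') is shared by Lineage Y and Lineage Z — a synapomorphy uniting that clade.
All ingroup taxa share the derived state 'yes' for C2; it defines the ingroup but does not resolve relationships within it.
C3: derived state 'yes' in Lineage G and Lineage W only — synapomorphy for {Lineage G, Lineage W}.
Most parsimonious ingroup topology: ((Lineage Z,Lineage Y),(Lineage G,Lineage W)).
The clade {Lineage G, Lineage W} is supported by C3: its derived state 'yes' occurs in exactly those taxa and in no other taxon (including the outgroup).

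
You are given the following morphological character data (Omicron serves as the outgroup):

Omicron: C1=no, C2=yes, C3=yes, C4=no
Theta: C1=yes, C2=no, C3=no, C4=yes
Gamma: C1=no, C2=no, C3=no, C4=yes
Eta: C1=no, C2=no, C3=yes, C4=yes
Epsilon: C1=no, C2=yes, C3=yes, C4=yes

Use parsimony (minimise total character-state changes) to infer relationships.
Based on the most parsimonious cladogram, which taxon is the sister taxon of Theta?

Character polarity is set by the outgroup: the derived state is whichever differs from the outgroup's state, so for C2, C3 the derived state is 'no', and for the remaining characters it is 'yes'.
C1: derived state 'yes' in Theta only — an autapomorphy, so it tells us nothing about relationships among taxa.
C2: derived state 'no' in Eta, Gamma, and Theta only — synapomorphy for {Eta, Gamma, Theta}.
C3: derived state 'no' in Gamma and Theta only — synapomorphy for {Gamma, Theta}.
C4 (derived state 'yes') is shared by all ingroup taxa — unites the whole ingroup.
Most parsimonious ingroup topology: (((Theta,Gamma),Eta),Epsilon).
Theta and Gamma form a cherry on this tree, so they are sister taxa.

Gamma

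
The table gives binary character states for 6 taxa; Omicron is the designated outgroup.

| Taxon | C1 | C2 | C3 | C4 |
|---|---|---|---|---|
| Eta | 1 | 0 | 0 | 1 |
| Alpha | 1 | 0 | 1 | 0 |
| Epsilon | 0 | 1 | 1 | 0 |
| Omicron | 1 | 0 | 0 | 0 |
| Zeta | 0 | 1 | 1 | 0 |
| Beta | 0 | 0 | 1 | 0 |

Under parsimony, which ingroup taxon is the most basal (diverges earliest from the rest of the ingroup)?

Character polarity is set by the outgroup: the derived state is whichever differs from the outgroup's state, so for C1 the derived state is '0', and for the remaining characters it is '1'.
C1 (derived state '0') is shared by Beta, Epsilon, and Zeta — a synapomorphy uniting that clade.
Only Epsilon and Zeta show the derived state '1' for C2, supporting them as a clade.
Only Alpha, Beta, Epsilon, and Zeta show the derived state '1' for C3, supporting them as a clade.
C4: derived state '1' in Eta only — an autapomorphy, so it tells us nothing about relationships among taxa.
Most parsimonious ingroup topology: (((Beta,(Zeta,Epsilon)),Alpha),Eta).
Eta is sister to the clade containing all other ingroup taxa, so it is the earliest-diverging (most basal) ingroup lineage.

Eta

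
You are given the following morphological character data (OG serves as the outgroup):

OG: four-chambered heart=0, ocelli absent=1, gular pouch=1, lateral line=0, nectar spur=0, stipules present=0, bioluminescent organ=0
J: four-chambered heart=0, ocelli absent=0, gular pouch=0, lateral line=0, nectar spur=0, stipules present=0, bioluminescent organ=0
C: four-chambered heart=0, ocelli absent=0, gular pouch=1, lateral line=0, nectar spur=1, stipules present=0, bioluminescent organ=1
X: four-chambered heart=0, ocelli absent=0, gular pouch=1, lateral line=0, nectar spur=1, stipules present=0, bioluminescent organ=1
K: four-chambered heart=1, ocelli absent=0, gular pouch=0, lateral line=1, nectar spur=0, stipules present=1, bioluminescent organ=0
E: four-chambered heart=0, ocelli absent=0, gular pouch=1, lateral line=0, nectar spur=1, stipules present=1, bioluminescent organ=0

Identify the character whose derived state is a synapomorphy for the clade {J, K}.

Character polarity is set by the outgroup: the derived state is whichever differs from the outgroup's state, so for ocelli absent, gular pouch the derived state is '0', and for the remaining characters it is '1'.
four-chambered heart (derived state '1') is unique to K (autapomorphy; uninformative for grouping).
All ingroup taxa share the derived state '0' for ocelli absent; it defines the ingroup but does not resolve relationships within it.
gular pouch: derived state '0' in J and K only — synapomorphy for {J, K}.
lateral line (derived state '1') is unique to K (autapomorphy; uninformative for grouping).
nectar spur: derived state '1' in C, E, and X only — synapomorphy for {C, E, X}.
stipules present (state '1') occurs in E and K but conflicts with the nesting implied by the other characters — most parsimoniously interpreted as homoplasy.
bioluminescent organ (derived state '1') is shared by C and X — a synapomorphy uniting that clade.
Most parsimonious ingroup topology: ((J,K),((C,X),E)).
The clade {J, K} is supported by gular pouch: its derived state '0' occurs in exactly those taxa and in no other taxon (including the outgroup).

gular pouch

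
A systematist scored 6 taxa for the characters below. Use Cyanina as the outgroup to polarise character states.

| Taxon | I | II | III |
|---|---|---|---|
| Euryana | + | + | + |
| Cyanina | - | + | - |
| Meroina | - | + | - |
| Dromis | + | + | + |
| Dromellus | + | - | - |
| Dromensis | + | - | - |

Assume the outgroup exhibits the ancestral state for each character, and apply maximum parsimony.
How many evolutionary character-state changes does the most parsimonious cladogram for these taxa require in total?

3

Character polarity is set by the outgroup: the derived state is whichever differs from the outgroup's state, so for II the derived state is '-', and for the remaining characters it is '+'.
I (derived state '+') is shared by Dromellus, Dromensis, Dromis, and Euryana — a synapomorphy uniting that clade.
II (derived state '-') is shared by Dromellus and Dromensis — a synapomorphy uniting that clade.
III (derived state '+') is shared by Dromis and Euryana — a synapomorphy uniting that clade.
Most parsimonious ingroup topology: (((Euryana,Dromis),(Dromellus,Dromensis)),Meroina).
Changes per character on this tree: I: 1; II: 1; III: 1.
Total = 3.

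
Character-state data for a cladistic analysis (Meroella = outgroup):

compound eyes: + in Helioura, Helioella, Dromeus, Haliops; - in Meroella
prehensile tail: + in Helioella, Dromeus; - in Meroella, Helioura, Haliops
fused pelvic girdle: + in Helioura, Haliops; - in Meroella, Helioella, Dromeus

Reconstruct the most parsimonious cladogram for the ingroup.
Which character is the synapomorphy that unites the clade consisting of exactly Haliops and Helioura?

fused pelvic girdle

The outgroup has state '-' for every character, so '+' is the derived state throughout.
compound eyes (derived state '+') is shared by all ingroup taxa — unites the whole ingroup.
Only Dromeus and Helioella show the derived state '+' for prehensile tail, supporting them as a clade.
Only Haliops and Helioura show the derived state '+' for fused pelvic girdle, supporting them as a clade.
Most parsimonious ingroup topology: ((Helioura,Haliops),(Helioella,Dromeus)).
The clade {Haliops, Helioura} is supported by fused pelvic girdle: its derived state '+' occurs in exactly those taxa and in no other taxon (including the outgroup).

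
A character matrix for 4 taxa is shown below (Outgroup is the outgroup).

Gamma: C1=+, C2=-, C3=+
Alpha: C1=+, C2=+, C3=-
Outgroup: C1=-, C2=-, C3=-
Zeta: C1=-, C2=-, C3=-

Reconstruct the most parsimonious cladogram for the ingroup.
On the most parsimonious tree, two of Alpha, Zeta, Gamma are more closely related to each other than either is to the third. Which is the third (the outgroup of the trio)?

The outgroup has state '-' for every character, so '+' is the derived state throughout.
C1 (derived state '+') is shared by Alpha and Gamma — a synapomorphy uniting that clade.
C2: derived state '+' in Alpha only — an autapomorphy, so it tells us nothing about relationships among taxa.
C3: derived state '+' in Gamma only — an autapomorphy, so it tells us nothing about relationships among taxa.
Most parsimonious ingroup topology: ((Alpha,Gamma),Zeta).
Alpha and Gamma share a more recent common ancestor with each other than either does with Zeta, so Zeta is the least closely related of the three.

Zeta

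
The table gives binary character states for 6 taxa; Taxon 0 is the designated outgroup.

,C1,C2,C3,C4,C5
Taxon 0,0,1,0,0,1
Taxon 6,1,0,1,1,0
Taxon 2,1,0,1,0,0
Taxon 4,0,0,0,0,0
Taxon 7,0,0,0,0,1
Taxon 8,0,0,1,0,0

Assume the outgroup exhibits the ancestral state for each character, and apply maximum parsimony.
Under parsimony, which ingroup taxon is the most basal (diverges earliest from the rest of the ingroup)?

Taxon 7

Character polarity is set by the outgroup: the derived state is whichever differs from the outgroup's state, so for C2, C5 the derived state is '0', and for the remaining characters it is '1'.
C1 (derived state '1') is shared by Taxon 2 and Taxon 6 — a synapomorphy uniting that clade.
C2 (derived state '0') is shared by all ingroup taxa — unites the whole ingroup.
Only Taxon 2, Taxon 6, and Taxon 8 show the derived state '1' for C3, supporting them as a clade.
C4: derived state '1' in Taxon 6 only — an autapomorphy, so it tells us nothing about relationships among taxa.
Only Taxon 2, Taxon 4, Taxon 6, and Taxon 8 show the derived state '0' for C5, supporting them as a clade.
Most parsimonious ingroup topology: ((((Taxon 6,Taxon 2),Taxon 8),Taxon 4),Taxon 7).
Taxon 7 is sister to the clade containing all other ingroup taxa, so it is the earliest-diverging (most basal) ingroup lineage.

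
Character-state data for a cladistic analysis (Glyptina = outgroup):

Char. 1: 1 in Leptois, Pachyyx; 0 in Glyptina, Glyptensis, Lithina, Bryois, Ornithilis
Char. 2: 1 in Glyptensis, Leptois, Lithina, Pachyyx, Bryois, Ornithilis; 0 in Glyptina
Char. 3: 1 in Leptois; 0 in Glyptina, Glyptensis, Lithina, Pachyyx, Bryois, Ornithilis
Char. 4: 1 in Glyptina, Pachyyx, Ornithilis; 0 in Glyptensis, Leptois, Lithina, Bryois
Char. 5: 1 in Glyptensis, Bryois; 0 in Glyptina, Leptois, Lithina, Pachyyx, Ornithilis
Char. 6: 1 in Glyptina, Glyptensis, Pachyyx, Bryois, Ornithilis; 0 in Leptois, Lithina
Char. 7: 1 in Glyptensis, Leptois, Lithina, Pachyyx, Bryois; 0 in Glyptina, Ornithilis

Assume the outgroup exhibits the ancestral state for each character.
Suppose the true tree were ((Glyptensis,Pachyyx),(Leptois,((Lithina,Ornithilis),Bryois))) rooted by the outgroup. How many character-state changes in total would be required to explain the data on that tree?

13

Map each character onto ((Glyptensis,Pachyyx),(Leptois,((Lithina,Ornithilis),Bryois))) (rooted by Glyptina) and count the minimum state changes it requires (Fitch parsimony):
Char. 1: 2; Char. 2: 1; Char. 3: 1; Char. 4: 3; Char. 5: 2; Char. 6: 2; Char. 7: 2.
Total tree length = 13.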